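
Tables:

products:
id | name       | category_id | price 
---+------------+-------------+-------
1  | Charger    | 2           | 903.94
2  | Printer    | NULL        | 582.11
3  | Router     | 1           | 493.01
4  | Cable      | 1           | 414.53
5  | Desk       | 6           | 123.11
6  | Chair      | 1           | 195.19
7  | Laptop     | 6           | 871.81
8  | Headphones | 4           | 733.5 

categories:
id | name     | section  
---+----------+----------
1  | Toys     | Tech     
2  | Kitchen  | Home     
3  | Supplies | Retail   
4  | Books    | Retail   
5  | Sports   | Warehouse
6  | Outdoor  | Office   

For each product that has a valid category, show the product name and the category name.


INNER JOIN keeps only products rows whose category_id matches an id in categories. Walk through each product:
  - product 1 (Charger): category_id=2 -> matches Kitchen
  - product 2 (Printer): category_id=NULL, no match -> dropped
  - product 3 (Router): category_id=1 -> matches Toys
  - product 4 (Cable): category_id=1 -> matches Toys
  - product 5 (Desk): category_id=6 -> matches Outdoor
  - product 6 (Chair): category_id=1 -> matches Toys
  - product 7 (Laptop): category_id=6 -> matches Outdoor
  - product 8 (Headphones): category_id=4 -> matches Books
So 1 of 8 rows is dropped.

SQL:
SELECT a.name, b.name AS category
FROM products a
INNER JOIN categories b ON a.category_id = b.id

Result:
name       | category
-----------+---------
Charger    | Kitchen 
Router     | Toys    
Cable      | Toys    
Desk       | Outdoor 
Chair      | Toys    
Laptop     | Outdoor 
Headphones | Books   


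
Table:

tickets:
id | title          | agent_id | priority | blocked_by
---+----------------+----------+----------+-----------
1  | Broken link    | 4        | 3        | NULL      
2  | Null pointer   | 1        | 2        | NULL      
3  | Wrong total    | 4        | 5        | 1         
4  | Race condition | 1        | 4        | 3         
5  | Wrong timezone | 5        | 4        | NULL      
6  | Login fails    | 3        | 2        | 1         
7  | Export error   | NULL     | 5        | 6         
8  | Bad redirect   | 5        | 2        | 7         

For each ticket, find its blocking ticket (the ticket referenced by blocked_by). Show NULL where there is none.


This is a self-join: tickets is joined to a second copy of itself, matching each row's blocked_by to another row's id. Use LEFT JOIN so rows with blocked_by=NULL are kept.
  - ticket 1 (Broken link): blocked_by=NULL -> NULL
  - ticket 2 (Null pointer): blocked_by=NULL -> NULL
  - ticket 3 (Wrong total): blocked_by=1 -> Broken link
  - ticket 4 (Race condition): blocked_by=3 -> Wrong total
  - ticket 5 (Wrong timezone): blocked_by=NULL -> NULL
  - ticket 6 (Login fails): blocked_by=1 -> Broken link
  - ticket 7 (Export error): blocked_by=6 -> Login fails
  - ticket 8 (Bad redirect): blocked_by=7 -> Export error

SQL:
SELECT a.title AS item, b.title AS blocked_by
FROM tickets a
LEFT JOIN tickets b ON a.blocked_by = b.id

Result:
item           | blocked_by  
---------------+-------------
Broken link    | NULL        
Null pointer   | NULL        
Wrong total    | Broken link 
Race condition | Wrong total 
Wrong timezone | NULL        
Login fails    | Broken link 
Export error   | Login fails 
Bad redirect   | Export error


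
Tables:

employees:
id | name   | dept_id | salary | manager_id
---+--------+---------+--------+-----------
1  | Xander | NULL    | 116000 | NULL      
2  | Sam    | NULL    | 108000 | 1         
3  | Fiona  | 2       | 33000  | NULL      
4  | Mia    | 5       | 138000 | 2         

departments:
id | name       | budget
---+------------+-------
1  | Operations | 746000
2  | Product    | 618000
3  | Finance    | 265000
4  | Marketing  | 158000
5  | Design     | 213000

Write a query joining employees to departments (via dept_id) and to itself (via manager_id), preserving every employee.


Two LEFT JOINs from the same base table employees: one to departments via dept_id, one to employees itself via manager_id. Both are LEFT so every employee is preserved.
Match against departments:
  - employee 1 (Xander): dept_id=NULL, no match -> kept with NULL
  - employee 2 (Sam): dept_id=NULL, no match -> kept with NULL
  - employee 3 (Fiona): dept_id=2 -> matches Product
  - employee 4 (Mia): dept_id=5 -> matches Design
Match against employees (self):
  - employee 1 (Xander): manager_id=NULL -> NULL
  - employee 2 (Sam): manager_id=1 -> Xander
  - employee 3 (Fiona): manager_id=NULL -> NULL
  - employee 4 (Mia): manager_id=2 -> Sam

SQL:
SELECT a.name, b.name AS department, c.name AS manager
FROM employees a
LEFT JOIN departments b ON a.dept_id = b.id
LEFT JOIN employees c ON a.manager_id = c.id

Result:
name   | department | manager
-------+------------+--------
Xander | NULL       | NULL   
Sam    | NULL       | Xander 
Fiona  | Product    | NULL   
Mia    | Design     | Sam    


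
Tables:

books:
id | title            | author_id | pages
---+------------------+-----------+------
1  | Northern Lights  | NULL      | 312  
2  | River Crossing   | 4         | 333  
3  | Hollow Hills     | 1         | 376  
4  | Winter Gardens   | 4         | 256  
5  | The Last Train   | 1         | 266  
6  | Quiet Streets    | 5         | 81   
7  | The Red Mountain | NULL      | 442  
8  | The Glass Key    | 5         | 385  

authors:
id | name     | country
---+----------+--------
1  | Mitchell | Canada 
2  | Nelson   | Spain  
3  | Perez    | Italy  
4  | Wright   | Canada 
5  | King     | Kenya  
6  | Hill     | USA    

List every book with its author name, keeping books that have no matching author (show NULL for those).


LEFT JOIN keeps every row from books (the left table); where author_id has no match in authors, the author columns become NULL. Walk through each book:
  - book 1 (Northern Lights): author_id=NULL, no match -> kept with NULL
  - book 2 (River Crossing): author_id=4 -> matches Wright
  - book 3 (Hollow Hills): author_id=1 -> matches Mitchell
  - book 4 (Winter Gardens): author_id=4 -> matches Wright
  - book 5 (The Last Train): author_id=1 -> matches Mitchell
  - book 6 (Quiet Streets): author_id=5 -> matches King
  - book 7 (The Red Mountain): author_id=NULL, no match -> kept with NULL
  - book 8 (The Glass Key): author_id=5 -> matches King
All 8 rows appear; 2 have NULL author.

SQL:
SELECT a.title, b.name AS author
FROM books a
LEFT JOIN authors b ON a.author_id = b.id

Result:
title            | author  
-----------------+---------
Northern Lights  | NULL    
River Crossing   | Wright  
Hollow Hills     | Mitchell
Winter Gardens   | Wright  
The Last Train   | Mitchell
Quiet Streets    | King    
The Red Mountain | NULL    
The Glass Key    | King    


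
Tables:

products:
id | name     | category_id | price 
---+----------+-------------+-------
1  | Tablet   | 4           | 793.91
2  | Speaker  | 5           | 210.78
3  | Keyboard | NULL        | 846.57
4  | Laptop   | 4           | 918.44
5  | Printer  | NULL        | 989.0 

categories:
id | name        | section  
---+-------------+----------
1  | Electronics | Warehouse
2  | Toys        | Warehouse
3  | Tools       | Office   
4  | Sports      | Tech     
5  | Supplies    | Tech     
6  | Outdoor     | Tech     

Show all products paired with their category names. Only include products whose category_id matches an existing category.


INNER JOIN keeps only products rows whose category_id matches an id in categories. Walk through each product:
  - product 1 (Tablet): category_id=4 -> matches Sports
  - product 2 (Speaker): category_id=5 -> matches Supplies
  - product 3 (Keyboard): category_id=NULL, no match -> dropped
  - product 4 (Laptop): category_id=4 -> matches Sports
  - product 5 (Printer): category_id=NULL, no match -> dropped
So 2 of 5 rows are dropped.

SQL:
SELECT a.name, b.name AS category
FROM products a
INNER JOIN categories b ON a.category_id = b.id

Result:
name    | category
--------+---------
Tablet  | Sports  
Speaker | Supplies
Laptop  | Sports  


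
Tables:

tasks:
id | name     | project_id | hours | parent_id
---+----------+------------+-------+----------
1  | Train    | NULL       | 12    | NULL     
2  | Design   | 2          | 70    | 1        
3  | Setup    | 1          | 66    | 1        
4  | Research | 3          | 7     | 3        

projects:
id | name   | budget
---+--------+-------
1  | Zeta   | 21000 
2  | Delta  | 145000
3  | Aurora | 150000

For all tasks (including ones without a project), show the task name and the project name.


LEFT JOIN keeps every row from tasks (the left table); where project_id has no match in projects, the project columns become NULL. Walk through each task:
  - task 1 (Train): project_id=NULL, no match -> kept with NULL
  - task 2 (Design): project_id=2 -> matches Delta
  - task 3 (Setup): project_id=1 -> matches Zeta
  - task 4 (Research): project_id=3 -> matches Aurora
All 4 rows appear; 1 has NULL project.

SQL:
SELECT a.name, b.name AS project
FROM tasks a
LEFT JOIN projects b ON a.project_id = b.id

Result:
name     | project
---------+--------
Train    | NULL   
Design   | Delta  
Setup    | Zeta   
Research | Aurora 


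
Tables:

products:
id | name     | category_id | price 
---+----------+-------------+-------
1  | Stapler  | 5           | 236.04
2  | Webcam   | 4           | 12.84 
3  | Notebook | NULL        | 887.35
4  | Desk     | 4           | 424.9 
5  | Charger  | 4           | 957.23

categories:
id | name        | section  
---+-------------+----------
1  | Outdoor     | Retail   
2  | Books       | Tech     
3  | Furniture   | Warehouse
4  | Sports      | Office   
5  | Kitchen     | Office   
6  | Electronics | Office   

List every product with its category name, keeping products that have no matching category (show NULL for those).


LEFT JOIN keeps every row from products (the left table); where category_id has no match in categories, the category columns become NULL. Walk through each product:
  - product 1 (Stapler): category_id=5 -> matches Kitchen
  - product 2 (Webcam): category_id=4 -> matches Sports
  - product 3 (Notebook): category_id=NULL, no match -> kept with NULL
  - product 4 (Desk): category_id=4 -> matches Sports
  - product 5 (Charger): category_id=4 -> matches Sports
All 5 rows appear; 1 has NULL category.

SQL:
SELECT a.name, b.name AS category
FROM products a
LEFT JOIN categories b ON a.category_id = b.id

Result:
name     | category
---------+---------
Stapler  | Kitchen 
Webcam   | Sports  
Notebook | NULL    
Desk     | Sports  
Charger  | Sports  


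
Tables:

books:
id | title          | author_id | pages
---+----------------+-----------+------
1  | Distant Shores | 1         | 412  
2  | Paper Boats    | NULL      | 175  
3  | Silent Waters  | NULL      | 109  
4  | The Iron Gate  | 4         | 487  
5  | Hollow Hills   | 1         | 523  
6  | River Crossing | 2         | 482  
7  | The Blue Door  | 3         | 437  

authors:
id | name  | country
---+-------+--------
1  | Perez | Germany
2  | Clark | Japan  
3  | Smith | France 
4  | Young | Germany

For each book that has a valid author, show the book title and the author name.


INNER JOIN keeps only books rows whose author_id matches an id in authors. Walk through each book:
  - book 1 (Distant Shores): author_id=1 -> matches Perez
  - book 2 (Paper Boats): author_id=NULL, no match -> dropped
  - book 3 (Silent Waters): author_id=NULL, no match -> dropped
  - book 4 (The Iron Gate): author_id=4 -> matches Young
  - book 5 (Hollow Hills): author_id=1 -> matches Perez
  - book 6 (River Crossing): author_id=2 -> matches Clark
  - book 7 (The Blue Door): author_id=3 -> matches Smith
So 2 of 7 rows are dropped.

SQL:
SELECT a.title, b.name AS author
FROM books a
INNER JOIN authors b ON a.author_id = b.id

Result:
title          | author
---------------+-------
Distant Shores | Perez 
The Iron Gate  | Young 
Hollow Hills   | Perez 
River Crossing | Clark 
The Blue Door  | Smith 


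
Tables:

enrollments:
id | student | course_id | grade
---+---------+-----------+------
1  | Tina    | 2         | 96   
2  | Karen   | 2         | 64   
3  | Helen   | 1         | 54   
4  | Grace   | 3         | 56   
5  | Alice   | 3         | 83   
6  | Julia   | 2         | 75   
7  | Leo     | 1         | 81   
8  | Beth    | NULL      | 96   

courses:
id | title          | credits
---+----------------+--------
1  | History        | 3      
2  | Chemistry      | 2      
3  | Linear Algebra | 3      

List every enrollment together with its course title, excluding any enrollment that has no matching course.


INNER JOIN keeps only enrollments rows whose course_id matches an id in courses. Walk through each enrollment:
  - enrollment 1 (Tina): course_id=2 -> matches Chemistry
  - enrollment 2 (Karen): course_id=2 -> matches Chemistry
  - enrollment 3 (Helen): course_id=1 -> matches History
  - enrollment 4 (Grace): course_id=3 -> matches Linear Algebra
  - enrollment 5 (Alice): course_id=3 -> matches Linear Algebra
  - enrollment 6 (Julia): course_id=2 -> matches Chemistry
  - enrollment 7 (Leo): course_id=1 -> matches History
  - enrollment 8 (Beth): course_id=NULL, no match -> dropped
So 1 of 8 rows is dropped.

SQL:
SELECT a.student, b.title AS course
FROM enrollments a
INNER JOIN courses b ON a.course_id = b.id

Result:
student | course        
--------+---------------
Tina    | Chemistry     
Karen   | Chemistry     
Helen   | History       
Grace   | Linear Algebra
Alice   | Linear Algebra
Julia   | Chemistry     
Leo     | History       


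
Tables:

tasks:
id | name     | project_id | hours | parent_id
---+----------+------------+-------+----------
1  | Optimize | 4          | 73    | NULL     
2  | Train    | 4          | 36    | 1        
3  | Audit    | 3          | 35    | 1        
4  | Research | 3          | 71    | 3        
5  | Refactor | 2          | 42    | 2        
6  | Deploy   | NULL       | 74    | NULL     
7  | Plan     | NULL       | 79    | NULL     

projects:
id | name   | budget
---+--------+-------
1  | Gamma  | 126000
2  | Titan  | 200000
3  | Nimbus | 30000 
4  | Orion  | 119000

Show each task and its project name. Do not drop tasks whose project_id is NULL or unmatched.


LEFT JOIN keeps every row from tasks (the left table); where project_id has no match in projects, the project columns become NULL. Walk through each task:
  - task 1 (Optimize): project_id=4 -> matches Orion
  - task 2 (Train): project_id=4 -> matches Orion
  - task 3 (Audit): project_id=3 -> matches Nimbus
  - task 4 (Research): project_id=3 -> matches Nimbus
  - task 5 (Refactor): project_id=2 -> matches Titan
  - task 6 (Deploy): project_id=NULL, no match -> kept with NULL
  - task 7 (Plan): project_id=NULL, no match -> kept with NULL
All 7 rows appear; 2 have NULL project.

SQL:
SELECT a.name, b.name AS project
FROM tasks a
LEFT JOIN projects b ON a.project_id = b.id

Result:
name     | project
---------+--------
Optimize | Orion  
Train    | Orion  
Audit    | Nimbus 
Research | Nimbus 
Refactor | Titan  
Deploy   | NULL   
Plan     | NULL   


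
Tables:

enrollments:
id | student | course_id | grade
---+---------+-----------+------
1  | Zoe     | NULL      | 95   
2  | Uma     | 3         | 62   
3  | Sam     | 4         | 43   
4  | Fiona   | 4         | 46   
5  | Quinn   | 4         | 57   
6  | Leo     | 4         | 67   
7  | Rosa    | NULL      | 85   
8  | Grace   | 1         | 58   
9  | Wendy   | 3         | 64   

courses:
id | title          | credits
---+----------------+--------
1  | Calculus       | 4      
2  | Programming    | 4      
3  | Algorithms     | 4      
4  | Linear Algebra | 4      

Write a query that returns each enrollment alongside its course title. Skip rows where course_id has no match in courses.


INNER JOIN keeps only enrollments rows whose course_id matches an id in courses. Walk through each enrollment:
  - enrollment 1 (Zoe): course_id=NULL, no match -> dropped
  - enrollment 2 (Uma): course_id=3 -> matches Algorithms
  - enrollment 3 (Sam): course_id=4 -> matches Linear Algebra
  - enrollment 4 (Fiona): course_id=4 -> matches Linear Algebra
  - enrollment 5 (Quinn): course_id=4 -> matches Linear Algebra
  - enrollment 6 (Leo): course_id=4 -> matches Linear Algebra
  - enrollment 7 (Rosa): course_id=NULL, no match -> dropped
  - enrollment 8 (Grace): course_id=1 -> matches Calculus
  - enrollment 9 (Wendy): course_id=3 -> matches Algorithms
So 2 of 9 rows are dropped.

SQL:
SELECT a.student, b.title AS course
FROM enrollments a
INNER JOIN courses b ON a.course_id = b.id

Result:
student | course        
--------+---------------
Uma     | Algorithms    
Sam     | Linear Algebra
Fiona   | Linear Algebra
Quinn   | Linear Algebra
Leo     | Linear Algebra
Grace   | Calculus      
Wendy   | Algorithms    


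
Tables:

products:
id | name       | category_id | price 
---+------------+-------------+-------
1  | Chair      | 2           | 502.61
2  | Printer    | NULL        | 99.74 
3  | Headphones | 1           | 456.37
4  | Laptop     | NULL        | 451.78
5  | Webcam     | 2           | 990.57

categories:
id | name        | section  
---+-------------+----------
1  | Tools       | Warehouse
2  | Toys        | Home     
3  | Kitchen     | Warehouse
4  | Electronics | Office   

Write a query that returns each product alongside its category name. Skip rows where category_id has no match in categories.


INNER JOIN keeps only products rows whose category_id matches an id in categories. Walk through each product:
  - product 1 (Chair): category_id=2 -> matches Toys
  - product 2 (Printer): category_id=NULL, no match -> dropped
  - product 3 (Headphones): category_id=1 -> matches Tools
  - product 4 (Laptop): category_id=NULL, no match -> dropped
  - product 5 (Webcam): category_id=2 -> matches Toys
So 2 of 5 rows are dropped.

SQL:
SELECT a.name, b.name AS category
FROM products a
INNER JOIN categories b ON a.category_id = b.id

Result:
name       | category
-----------+---------
Chair      | Toys    
Headphones | Tools   
Webcam     | Toys    


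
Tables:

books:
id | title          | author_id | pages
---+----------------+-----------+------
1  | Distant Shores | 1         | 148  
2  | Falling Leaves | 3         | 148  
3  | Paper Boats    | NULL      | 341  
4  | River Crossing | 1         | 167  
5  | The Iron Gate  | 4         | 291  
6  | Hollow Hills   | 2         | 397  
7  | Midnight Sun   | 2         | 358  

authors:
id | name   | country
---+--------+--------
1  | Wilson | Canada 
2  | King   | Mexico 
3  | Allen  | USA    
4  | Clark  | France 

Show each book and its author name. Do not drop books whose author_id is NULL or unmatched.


LEFT JOIN keeps every row from books (the left table); where author_id has no match in authors, the author columns become NULL. Walk through each book:
  - book 1 (Distant Shores): author_id=1 -> matches Wilson
  - book 2 (Falling Leaves): author_id=3 -> matches Allen
  - book 3 (Paper Boats): author_id=NULL, no match -> kept with NULL
  - book 4 (River Crossing): author_id=1 -> matches Wilson
  - book 5 (The Iron Gate): author_id=4 -> matches Clark
  - book 6 (Hollow Hills): author_id=2 -> matches King
  - book 7 (Midnight Sun): author_id=2 -> matches King
All 7 rows appear; 1 has NULL author.

SQL:
SELECT a.title, b.name AS author
FROM books a
LEFT JOIN authors b ON a.author_id = b.id

Result:
title          | author
---------------+-------
Distant Shores | Wilson
Falling Leaves | Allen 
Paper Boats    | NULL  
River Crossing | Wilson
The Iron Gate  | Clark 
Hollow Hills   | King  
Midnight Sun   | King  


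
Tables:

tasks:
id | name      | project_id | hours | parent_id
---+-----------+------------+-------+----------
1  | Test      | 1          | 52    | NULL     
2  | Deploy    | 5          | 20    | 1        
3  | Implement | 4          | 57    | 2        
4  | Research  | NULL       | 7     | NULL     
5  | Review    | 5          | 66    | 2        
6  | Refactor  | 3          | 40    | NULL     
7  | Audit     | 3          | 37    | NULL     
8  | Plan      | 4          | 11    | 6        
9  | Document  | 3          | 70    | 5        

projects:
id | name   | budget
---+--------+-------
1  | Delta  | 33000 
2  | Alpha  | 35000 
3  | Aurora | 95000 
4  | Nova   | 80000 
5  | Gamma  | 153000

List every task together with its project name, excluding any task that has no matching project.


INNER JOIN keeps only tasks rows whose project_id matches an id in projects. Walk through each task:
  - task 1 (Test): project_id=1 -> matches Delta
  - task 2 (Deploy): project_id=5 -> matches Gamma
  - task 3 (Implement): project_id=4 -> matches Nova
  - task 4 (Research): project_id=NULL, no match -> dropped
  - task 5 (Review): project_id=5 -> matches Gamma
  - task 6 (Refactor): project_id=3 -> matches Aurora
  - task 7 (Audit): project_id=3 -> matches Aurora
  - task 8 (Plan): project_id=4 -> matches Nova
  - task 9 (Document): project_id=3 -> matches Aurora
So 1 of 9 rows is dropped.

SQL:
SELECT a.name, b.name AS project
FROM tasks a
INNER JOIN projects b ON a.project_id = b.id

Result:
name      | project
----------+--------
Test      | Delta  
Deploy    | Gamma  
Implement | Nova   
Review    | Gamma  
Refactor  | Aurora 
Audit     | Aurora 
Plan      | Nova   
Document  | Aurora 


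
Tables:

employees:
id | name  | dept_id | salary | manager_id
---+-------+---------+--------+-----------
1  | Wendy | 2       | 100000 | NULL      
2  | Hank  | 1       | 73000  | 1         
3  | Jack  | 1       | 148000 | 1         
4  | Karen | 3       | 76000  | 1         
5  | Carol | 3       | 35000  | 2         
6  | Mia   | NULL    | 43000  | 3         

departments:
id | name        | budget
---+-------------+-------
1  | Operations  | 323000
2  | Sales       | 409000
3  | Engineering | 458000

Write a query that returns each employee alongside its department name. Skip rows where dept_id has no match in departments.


INNER JOIN keeps only employees rows whose dept_id matches an id in departments. Walk through each employee:
  - employee 1 (Wendy): dept_id=2 -> matches Sales
  - employee 2 (Hank): dept_id=1 -> matches Operations
  - employee 3 (Jack): dept_id=1 -> matches Operations
  - employee 4 (Karen): dept_id=3 -> matches Engineering
  - employee 5 (Carol): dept_id=3 -> matches Engineering
  - employee 6 (Mia): dept_id=NULL, no match -> dropped
So 1 of 6 rows is dropped.

SQL:
SELECT a.name, b.name AS department
FROM employees a
INNER JOIN departments b ON a.dept_id = b.id

Result:
name  | department 
------+------------
Wendy | Sales      
Hank  | Operations 
Jack  | Operations 
Karen | Engineering
Carol | Engineering


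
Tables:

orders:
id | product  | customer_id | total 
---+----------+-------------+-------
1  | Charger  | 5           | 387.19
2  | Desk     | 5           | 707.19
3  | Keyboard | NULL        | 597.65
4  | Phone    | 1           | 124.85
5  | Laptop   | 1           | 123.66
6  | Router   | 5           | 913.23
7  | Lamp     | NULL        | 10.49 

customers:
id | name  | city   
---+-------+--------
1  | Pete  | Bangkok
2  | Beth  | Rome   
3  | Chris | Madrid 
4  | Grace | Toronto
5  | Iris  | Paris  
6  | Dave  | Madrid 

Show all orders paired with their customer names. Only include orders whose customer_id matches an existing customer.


INNER JOIN keeps only orders rows whose customer_id matches an id in customers. Walk through each order:
  - order 1 (Charger): customer_id=5 -> matches Iris
  - order 2 (Desk): customer_id=5 -> matches Iris
  - order 3 (Keyboard): customer_id=NULL, no match -> dropped
  - order 4 (Phone): customer_id=1 -> matches Pete
  - order 5 (Laptop): customer_id=1 -> matches Pete
  - order 6 (Router): customer_id=5 -> matches Iris
  - order 7 (Lamp): customer_id=NULL, no match -> dropped
So 2 of 7 rows are dropped.

SQL:
SELECT a.product, b.name AS customer
FROM orders a
INNER JOIN customers b ON a.customer_id = b.id

Result:
product | customer
--------+---------
Charger | Iris    
Desk    | Iris    
Phone   | Pete    
Laptop  | Pete    
Router  | Iris    


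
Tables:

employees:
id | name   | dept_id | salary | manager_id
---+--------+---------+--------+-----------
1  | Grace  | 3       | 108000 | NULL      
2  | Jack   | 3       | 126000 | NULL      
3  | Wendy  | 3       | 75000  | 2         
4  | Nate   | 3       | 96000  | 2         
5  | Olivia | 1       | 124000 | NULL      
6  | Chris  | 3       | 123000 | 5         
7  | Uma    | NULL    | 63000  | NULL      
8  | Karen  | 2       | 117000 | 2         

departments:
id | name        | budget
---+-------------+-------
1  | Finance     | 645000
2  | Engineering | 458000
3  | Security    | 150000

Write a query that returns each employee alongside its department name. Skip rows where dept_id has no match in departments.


INNER JOIN keeps only employees rows whose dept_id matches an id in departments. Walk through each employee:
  - employee 1 (Grace): dept_id=3 -> matches Security
  - employee 2 (Jack): dept_id=3 -> matches Security
  - employee 3 (Wendy): dept_id=3 -> matches Security
  - employee 4 (Nate): dept_id=3 -> matches Security
  - employee 5 (Olivia): dept_id=1 -> matches Finance
  - employee 6 (Chris): dept_id=3 -> matches Security
  - employee 7 (Uma): dept_id=NULL, no match -> dropped
  - employee 8 (Karen): dept_id=2 -> matches Engineering
So 1 of 8 rows is dropped.

SQL:
SELECT a.name, b.name AS department
FROM employees a
INNER JOIN departments b ON a.dept_id = b.id

Result:
name   | department 
-------+------------
Grace  | Security   
Jack   | Security   
Wendy  | Security   
Nate   | Security   
Olivia | Finance    
Chris  | Security   
Karen  | Engineering


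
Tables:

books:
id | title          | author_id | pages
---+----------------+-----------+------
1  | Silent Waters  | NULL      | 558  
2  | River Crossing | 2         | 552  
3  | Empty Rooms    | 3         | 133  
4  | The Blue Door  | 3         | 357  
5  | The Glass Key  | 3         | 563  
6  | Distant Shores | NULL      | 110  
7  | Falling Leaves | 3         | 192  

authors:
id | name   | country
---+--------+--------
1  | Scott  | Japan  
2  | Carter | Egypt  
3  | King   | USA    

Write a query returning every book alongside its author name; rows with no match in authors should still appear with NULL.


LEFT JOIN keeps every row from books (the left table); where author_id has no match in authors, the author columns become NULL. Walk through each book:
  - book 1 (Silent Waters): author_id=NULL, no match -> kept with NULL
  - book 2 (River Crossing): author_id=2 -> matches Carter
  - book 3 (Empty Rooms): author_id=3 -> matches King
  - book 4 (The Blue Door): author_id=3 -> matches King
  - book 5 (The Glass Key): author_id=3 -> matches King
  - book 6 (Distant Shores): author_id=NULL, no match -> kept with NULL
  - book 7 (Falling Leaves): author_id=3 -> matches King
All 7 rows appear; 2 have NULL author.

SQL:
SELECT a.title, b.name AS author
FROM books a
LEFT JOIN authors b ON a.author_id = b.id

Result:
title          | author
---------------+-------
Silent Waters  | NULL  
River Crossing | Carter
Empty Rooms    | King  
The Blue Door  | King  
The Glass Key  | King  
Distant Shores | NULL  
Falling Leaves | King  


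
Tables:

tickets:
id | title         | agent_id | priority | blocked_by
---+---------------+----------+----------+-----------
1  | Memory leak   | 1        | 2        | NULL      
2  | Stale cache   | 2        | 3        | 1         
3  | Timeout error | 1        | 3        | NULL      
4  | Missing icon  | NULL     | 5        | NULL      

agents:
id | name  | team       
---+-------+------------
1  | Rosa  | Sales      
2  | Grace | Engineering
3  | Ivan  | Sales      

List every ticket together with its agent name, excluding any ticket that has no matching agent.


INNER JOIN keeps only tickets rows whose agent_id matches an id in agents. Walk through each ticket:
  - ticket 1 (Memory leak): agent_id=1 -> matches Rosa
  - ticket 2 (Stale cache): agent_id=2 -> matches Grace
  - ticket 3 (Timeout error): agent_id=1 -> matches Rosa
  - ticket 4 (Missing icon): agent_id=NULL, no match -> dropped
So 1 of 4 rows is dropped.

SQL:
SELECT a.title, b.name AS agent
FROM tickets a
INNER JOIN agents b ON a.agent_id = b.id

Result:
title         | agent
--------------+------
Memory leak   | Rosa 
Stale cache   | Grace
Timeout error | Rosa 


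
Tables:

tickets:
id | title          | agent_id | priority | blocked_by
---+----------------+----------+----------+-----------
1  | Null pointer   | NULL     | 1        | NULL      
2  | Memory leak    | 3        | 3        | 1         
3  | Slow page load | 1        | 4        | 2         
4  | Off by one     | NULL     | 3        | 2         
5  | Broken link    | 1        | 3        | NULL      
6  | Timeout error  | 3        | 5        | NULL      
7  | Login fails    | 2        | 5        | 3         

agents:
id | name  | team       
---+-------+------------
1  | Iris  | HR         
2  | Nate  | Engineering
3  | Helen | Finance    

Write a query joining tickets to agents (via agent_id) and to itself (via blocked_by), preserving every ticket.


Two LEFT JOINs from the same base table tickets: one to agents via agent_id, one to tickets itself via blocked_by. Both are LEFT so every ticket is preserved.
Match against agents:
  - ticket 1 (Null pointer): agent_id=NULL, no match -> kept with NULL
  - ticket 2 (Memory leak): agent_id=3 -> matches Helen
  - ticket 3 (Slow page load): agent_id=1 -> matches Iris
  - ticket 4 (Off by one): agent_id=NULL, no match -> kept with NULL
  - ticket 5 (Broken link): agent_id=1 -> matches Iris
  - ticket 6 (Timeout error): agent_id=3 -> matches Helen
  - ticket 7 (Login fails): agent_id=2 -> matches Nate
Match against tickets (self):
  - ticket 1 (Null pointer): blocked_by=NULL -> NULL
  - ticket 2 (Memory leak): blocked_by=1 -> Null pointer
  - ticket 3 (Slow page load): blocked_by=2 -> Memory leak
  - ticket 4 (Off by one): blocked_by=2 -> Memory leak
  - ticket 5 (Broken link): blocked_by=NULL -> NULL
  - ticket 6 (Timeout error): blocked_by=NULL -> NULL
  - ticket 7 (Login fails): blocked_by=3 -> Slow page load

SQL:
SELECT a.title, b.name AS agent, c.title AS blocked_by
FROM tickets a
LEFT JOIN agents b ON a.agent_id = b.id
LEFT JOIN tickets c ON a.blocked_by = c.id

Result:
title          | agent | blocked_by    
---------------+-------+---------------
Null pointer   | NULL  | NULL          
Memory leak    | Helen | Null pointer  
Slow page load | Iris  | Memory leak   
Off by one     | NULL  | Memory leak   
Broken link    | Iris  | NULL          
Timeout error  | Helen | NULL          
Login fails    | Nate  | Slow page load


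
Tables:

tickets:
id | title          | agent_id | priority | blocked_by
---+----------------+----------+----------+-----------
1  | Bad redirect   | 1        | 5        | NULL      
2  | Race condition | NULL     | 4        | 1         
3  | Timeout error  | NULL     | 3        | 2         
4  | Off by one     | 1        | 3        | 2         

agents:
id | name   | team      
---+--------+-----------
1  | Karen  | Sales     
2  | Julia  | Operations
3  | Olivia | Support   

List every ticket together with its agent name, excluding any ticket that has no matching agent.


INNER JOIN keeps only tickets rows whose agent_id matches an id in agents. Walk through each ticket:
  - ticket 1 (Bad redirect): agent_id=1 -> matches Karen
  - ticket 2 (Race condition): agent_id=NULL, no match -> dropped
  - ticket 3 (Timeout error): agent_id=NULL, no match -> dropped
  - ticket 4 (Off by one): agent_id=1 -> matches Karen
So 2 of 4 rows are dropped.

SQL:
SELECT a.title, b.name AS agent
FROM tickets a
INNER JOIN agents b ON a.agent_id = b.id

Result:
title        | agent
-------------+------
Bad redirect | Karen
Off by one   | Karen


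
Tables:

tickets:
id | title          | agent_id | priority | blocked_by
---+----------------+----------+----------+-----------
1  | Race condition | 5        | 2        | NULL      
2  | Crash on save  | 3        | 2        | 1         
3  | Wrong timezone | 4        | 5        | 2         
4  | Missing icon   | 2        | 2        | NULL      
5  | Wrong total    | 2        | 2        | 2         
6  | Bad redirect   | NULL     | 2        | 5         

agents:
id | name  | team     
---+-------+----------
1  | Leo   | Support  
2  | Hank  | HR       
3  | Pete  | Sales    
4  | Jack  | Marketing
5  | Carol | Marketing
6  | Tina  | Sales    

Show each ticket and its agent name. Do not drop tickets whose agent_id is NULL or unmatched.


LEFT JOIN keeps every row from tickets (the left table); where agent_id has no match in agents, the agent columns become NULL. Walk through each ticket:
  - ticket 1 (Race condition): agent_id=5 -> matches Carol
  - ticket 2 (Crash on save): agent_id=3 -> matches Pete
  - ticket 3 (Wrong timezone): agent_id=4 -> matches Jack
  - ticket 4 (Missing icon): agent_id=2 -> matches Hank
  - ticket 5 (Wrong total): agent_id=2 -> matches Hank
  - ticket 6 (Bad redirect): agent_id=NULL, no match -> kept with NULL
All 6 rows appear; 1 has NULL agent.

SQL:
SELECT a.title, b.name AS agent
FROM tickets a
LEFT JOIN agents b ON a.agent_id = b.id

Result:
title          | agent
---------------+------
Race condition | Carol
Crash on save  | Pete 
Wrong timezone | Jack 
Missing icon   | Hank 
Wrong total    | Hank 
Bad redirect   | NULL 


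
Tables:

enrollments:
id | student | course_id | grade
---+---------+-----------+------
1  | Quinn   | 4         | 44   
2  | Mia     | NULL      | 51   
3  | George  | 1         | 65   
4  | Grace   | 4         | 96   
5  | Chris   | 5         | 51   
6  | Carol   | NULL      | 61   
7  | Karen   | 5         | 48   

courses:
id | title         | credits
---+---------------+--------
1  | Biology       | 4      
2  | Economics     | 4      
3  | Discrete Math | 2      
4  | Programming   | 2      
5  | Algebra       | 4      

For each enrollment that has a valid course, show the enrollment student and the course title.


INNER JOIN keeps only enrollments rows whose course_id matches an id in courses. Walk through each enrollment:
  - enrollment 1 (Quinn): course_id=4 -> matches Programming
  - enrollment 2 (Mia): course_id=NULL, no match -> dropped
  - enrollment 3 (George): course_id=1 -> matches Biology
  - enrollment 4 (Grace): course_id=4 -> matches Programming
  - enrollment 5 (Chris): course_id=5 -> matches Algebra
  - enrollment 6 (Carol): course_id=NULL, no match -> dropped
  - enrollment 7 (Karen): course_id=5 -> matches Algebra
So 2 of 7 rows are dropped.

SQL:
SELECT a.student, b.title AS course
FROM enrollments a
INNER JOIN courses b ON a.course_id = b.id

Result:
student | course     
--------+------------
Quinn   | Programming
George  | Biology    
Grace   | Programming
Chris   | Algebra    
Karen   | Algebra    


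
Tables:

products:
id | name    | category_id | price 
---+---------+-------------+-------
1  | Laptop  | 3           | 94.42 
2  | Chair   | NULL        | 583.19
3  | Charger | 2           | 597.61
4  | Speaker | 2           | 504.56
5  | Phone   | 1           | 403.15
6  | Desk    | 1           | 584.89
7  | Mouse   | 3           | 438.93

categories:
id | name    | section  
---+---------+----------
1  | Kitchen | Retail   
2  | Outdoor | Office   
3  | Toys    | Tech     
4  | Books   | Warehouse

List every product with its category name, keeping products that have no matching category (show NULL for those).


LEFT JOIN keeps every row from products (the left table); where category_id has no match in categories, the category columns become NULL. Walk through each product:
  - product 1 (Laptop): category_id=3 -> matches Toys
  - product 2 (Chair): category_id=NULL, no match -> kept with NULL
  - product 3 (Charger): category_id=2 -> matches Outdoor
  - product 4 (Speaker): category_id=2 -> matches Outdoor
  - product 5 (Phone): category_id=1 -> matches Kitchen
  - product 6 (Desk): category_id=1 -> matches Kitchen
  - product 7 (Mouse): category_id=3 -> matches Toys
All 7 rows appear; 1 has NULL category.

SQL:
SELECT a.name, b.name AS category
FROM products a
LEFT JOIN categories b ON a.category_id = b.id

Result:
name    | category
--------+---------
Laptop  | Toys    
Chair   | NULL    
Charger | Outdoor 
Speaker | Outdoor 
Phone   | Kitchen 
Desk    | Kitchen 
Mouse   | Toys    


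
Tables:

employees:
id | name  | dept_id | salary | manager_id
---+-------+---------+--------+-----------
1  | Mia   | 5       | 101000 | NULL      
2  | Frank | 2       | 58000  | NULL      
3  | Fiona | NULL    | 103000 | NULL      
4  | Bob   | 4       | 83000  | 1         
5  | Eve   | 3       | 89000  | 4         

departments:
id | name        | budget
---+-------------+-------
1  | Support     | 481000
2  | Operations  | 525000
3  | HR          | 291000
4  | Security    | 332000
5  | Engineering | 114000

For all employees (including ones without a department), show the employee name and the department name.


LEFT JOIN keeps every row from employees (the left table); where dept_id has no match in departments, the department columns become NULL. Walk through each employee:
  - employee 1 (Mia): dept_id=5 -> matches Engineering
  - employee 2 (Frank): dept_id=2 -> matches Operations
  - employee 3 (Fiona): dept_id=NULL, no match -> kept with NULL
  - employee 4 (Bob): dept_id=4 -> matches Security
  - employee 5 (Eve): dept_id=3 -> matches HR
All 5 rows appear; 1 has NULL department.

SQL:
SELECT a.name, b.name AS department
FROM employees a
LEFT JOIN departments b ON a.dept_id = b.id

Result:
name  | department 
------+------------
Mia   | Engineering
Frank | Operations 
Fiona | NULL       
Bob   | Security   
Eve   | HR         


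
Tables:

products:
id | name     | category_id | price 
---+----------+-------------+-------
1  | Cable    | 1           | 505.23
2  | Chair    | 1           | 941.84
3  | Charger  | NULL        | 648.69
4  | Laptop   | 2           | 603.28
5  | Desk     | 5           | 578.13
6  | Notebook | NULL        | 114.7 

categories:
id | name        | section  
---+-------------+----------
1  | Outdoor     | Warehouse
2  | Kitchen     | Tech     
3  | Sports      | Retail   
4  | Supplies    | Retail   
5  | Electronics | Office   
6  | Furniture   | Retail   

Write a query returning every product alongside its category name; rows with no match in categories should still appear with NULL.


LEFT JOIN keeps every row from products (the left table); where category_id has no match in categories, the category columns become NULL. Walk through each product:
  - product 1 (Cable): category_id=1 -> matches Outdoor
  - product 2 (Chair): category_id=1 -> matches Outdoor
  - product 3 (Charger): category_id=NULL, no match -> kept with NULL
  - product 4 (Laptop): category_id=2 -> matches Kitchen
  - product 5 (Desk): category_id=5 -> matches Electronics
  - product 6 (Notebook): category_id=NULL, no match -> kept with NULL
All 6 rows appear; 2 have NULL category.

SQL:
SELECT a.name, b.name AS category
FROM products a
LEFT JOIN categories b ON a.category_id = b.id

Result:
name     | category   
---------+------------
Cable    | Outdoor    
Chair    | Outdoor    
Charger  | NULL       
Laptop   | Kitchen    
Desk     | Electronics
Notebook | NULL       


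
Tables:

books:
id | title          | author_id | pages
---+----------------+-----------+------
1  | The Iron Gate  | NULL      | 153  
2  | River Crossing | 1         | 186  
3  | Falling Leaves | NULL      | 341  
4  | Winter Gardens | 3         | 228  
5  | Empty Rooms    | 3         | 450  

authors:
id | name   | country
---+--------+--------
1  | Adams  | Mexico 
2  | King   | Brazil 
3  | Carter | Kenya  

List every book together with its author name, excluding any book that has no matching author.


INNER JOIN keeps only books rows whose author_id matches an id in authors. Walk through each book:
  - book 1 (The Iron Gate): author_id=NULL, no match -> dropped
  - book 2 (River Crossing): author_id=1 -> matches Adams
  - book 3 (Falling Leaves): author_id=NULL, no match -> dropped
  - book 4 (Winter Gardens): author_id=3 -> matches Carter
  - book 5 (Empty Rooms): author_id=3 -> matches Carter
So 2 of 5 rows are dropped.

SQL:
SELECT a.title, b.name AS author
FROM books a
INNER JOIN authors b ON a.author_id = b.id

Result:
title          | author
---------------+-------
River Crossing | Adams 
Winter Gardens | Carter
Empty Rooms    | Carter
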